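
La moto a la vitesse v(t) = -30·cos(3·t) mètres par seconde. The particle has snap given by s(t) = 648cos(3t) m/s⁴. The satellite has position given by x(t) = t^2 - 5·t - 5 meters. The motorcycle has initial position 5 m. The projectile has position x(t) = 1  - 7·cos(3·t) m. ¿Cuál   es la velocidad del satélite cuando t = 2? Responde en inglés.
To solve this, we need to take 1 derivative of our position equation x(t) = t^2 - 5·t - 5. Taking d/dt of x(t), we find v(t) = 2·t - 5. We have velocity v(t) = 2·t - 5. Substituting t = 2: v(2) = -1.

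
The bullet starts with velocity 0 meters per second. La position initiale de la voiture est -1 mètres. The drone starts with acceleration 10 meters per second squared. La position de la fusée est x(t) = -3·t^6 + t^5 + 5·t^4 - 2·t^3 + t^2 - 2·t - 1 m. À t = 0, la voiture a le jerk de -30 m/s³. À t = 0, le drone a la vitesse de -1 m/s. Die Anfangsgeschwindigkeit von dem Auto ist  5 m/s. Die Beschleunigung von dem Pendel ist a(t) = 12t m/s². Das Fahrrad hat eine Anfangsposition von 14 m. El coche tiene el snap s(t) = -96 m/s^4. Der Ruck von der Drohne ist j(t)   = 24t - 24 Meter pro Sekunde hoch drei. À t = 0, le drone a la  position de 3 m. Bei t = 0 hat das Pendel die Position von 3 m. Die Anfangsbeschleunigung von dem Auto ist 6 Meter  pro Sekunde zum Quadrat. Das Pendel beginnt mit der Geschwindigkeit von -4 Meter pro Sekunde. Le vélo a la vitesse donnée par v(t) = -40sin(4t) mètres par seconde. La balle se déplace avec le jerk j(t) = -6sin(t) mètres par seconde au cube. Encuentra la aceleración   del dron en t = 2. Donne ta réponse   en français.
Nous devons trouver l'intégrale de notre équation du jerk j(t) = 24·t - 24 1 fois. En prenant ∫j(t)dt et en appliquant a(0) = 10, nous trouvons a(t) = 12·t^2 - 24·t + 10. En utilisant a(t) = 12·t^2 - 24·t + 10 et en substituant t = 2, nous trouvons a = 10.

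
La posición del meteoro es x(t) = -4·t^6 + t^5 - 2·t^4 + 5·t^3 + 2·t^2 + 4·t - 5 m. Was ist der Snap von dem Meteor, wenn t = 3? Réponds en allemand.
Um dies zu lösen, müssen wir 4 Ableitungen unserer Gleichung für die Position x(t) = -4·t^6 + t^5 - 2·t^4 + 5·t^3 + 2·t^2 + 4·t - 5 nehmen. Durch Ableiten von der Position erhalten wir die Geschwindigkeit: v(t) = -24·t^5 + 5·t^4 - 8·t^3 + 15·t^2 + 4·t + 4. Mit d/dt von v(t) finden wir a(t) = -120·t^4 + 20·t^3 - 24·t^2 + 30·t + 4. Durch Ableiten von der Beschleunigung erhalten wir den Ruck: j(t) = -480·t^3 + 60·t^2 - 48·t + 30. Mit d/dt von j(t) finden wir s(t) = -1440·t^2 + 120·t - 48. Wir haben den Snap s(t) = -1440·t^2 + 120·t - 48. Durch Einsetzen von t = 3: s(3) = -12648.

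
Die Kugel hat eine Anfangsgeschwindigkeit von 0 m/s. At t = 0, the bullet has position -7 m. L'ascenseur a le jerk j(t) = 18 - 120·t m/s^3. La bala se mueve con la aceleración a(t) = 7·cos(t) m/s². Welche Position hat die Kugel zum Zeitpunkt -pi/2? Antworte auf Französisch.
Nous devons trouver l'intégrale de notre équation de l'accélération a(t) = 7·cos(t) 2 fois. En intégrant l'accélération et en utilisant la condition initiale v(0) = 0, nous obtenons v(t) = 7·sin(t). La primitive de la vitesse, avec x(0) = -7, donne la position: x(t) = -7·cos(t). Nous avons la position x(t) = -7·cos(t). En substituant t = -pi/2: x(-pi/2) = 0.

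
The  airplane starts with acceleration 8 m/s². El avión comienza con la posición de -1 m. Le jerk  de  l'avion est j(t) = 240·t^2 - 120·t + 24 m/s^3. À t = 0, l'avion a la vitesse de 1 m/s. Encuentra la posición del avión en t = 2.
Para resolver esto, necesitamos tomar 3 integrales de nuestra ecuación de la sacudida j(t) = 240·t^2 - 120·t + 24. La antiderivada de la sacudida es la aceleración. Usando a(0) = 8, obtenemos a(t) = 80·t^3 - 60·t^2 + 24·t + 8. Tomando ∫a(t)dt y aplicando v(0) = 1, encontramos v(t) = 20·t^4 - 20·t^3 + 12·t^2 + 8·t + 1. Tomando ∫v(t)dt y aplicando x(0) = -1, encontramos x(t) = 4·t^5 - 5·t^4 + 4·t^3 + 4·t^2 + t - 1. Usando x(t) = 4·t^5 - 5·t^4 + 4·t^3 + 4·t^2 + t - 1 y sustituyendo t = 2, encontramos x = 97.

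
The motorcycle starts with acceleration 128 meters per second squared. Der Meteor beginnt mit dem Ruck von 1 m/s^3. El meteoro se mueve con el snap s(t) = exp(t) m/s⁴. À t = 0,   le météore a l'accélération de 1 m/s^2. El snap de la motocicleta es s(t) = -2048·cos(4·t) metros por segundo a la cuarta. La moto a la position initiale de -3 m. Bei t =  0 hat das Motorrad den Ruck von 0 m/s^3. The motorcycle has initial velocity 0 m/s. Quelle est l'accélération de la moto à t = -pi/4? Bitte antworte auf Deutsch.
Um dies zu lösen, müssen wir 2 Stammfunktionen unserer Gleichung für den Snap s(t) = -2048·cos(4·t) finden. Die Stammfunktion von dem Snap ist der Ruck. Mit j(0) = 0 erhalten wir j(t) = -512·sin(4·t). Das Integral von dem Ruck ist die Beschleunigung. Mit a(0) = 128 erhalten wir a(t) = 128·cos(4·t). Aus der Gleichung für die Beschleunigung a(t) = 128·cos(4·t), setzen wir t = -pi/4 ein und erhalten a = -128.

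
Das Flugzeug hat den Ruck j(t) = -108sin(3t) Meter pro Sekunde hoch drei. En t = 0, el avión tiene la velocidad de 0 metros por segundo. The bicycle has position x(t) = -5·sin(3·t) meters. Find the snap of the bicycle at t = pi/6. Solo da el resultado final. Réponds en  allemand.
s(pi/6) = -405.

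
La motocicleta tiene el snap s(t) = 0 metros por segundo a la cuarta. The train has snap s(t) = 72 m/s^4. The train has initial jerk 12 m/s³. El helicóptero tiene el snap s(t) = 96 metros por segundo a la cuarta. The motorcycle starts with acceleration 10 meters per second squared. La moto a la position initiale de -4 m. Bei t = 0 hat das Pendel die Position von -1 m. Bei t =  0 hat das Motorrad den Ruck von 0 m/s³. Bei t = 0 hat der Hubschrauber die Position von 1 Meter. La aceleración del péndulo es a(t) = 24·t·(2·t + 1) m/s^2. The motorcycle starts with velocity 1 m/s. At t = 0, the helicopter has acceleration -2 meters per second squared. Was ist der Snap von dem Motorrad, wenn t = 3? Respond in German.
Wir haben den Snap s(t) = 0. Durch Einsetzen von t = 3: s(3) = 0.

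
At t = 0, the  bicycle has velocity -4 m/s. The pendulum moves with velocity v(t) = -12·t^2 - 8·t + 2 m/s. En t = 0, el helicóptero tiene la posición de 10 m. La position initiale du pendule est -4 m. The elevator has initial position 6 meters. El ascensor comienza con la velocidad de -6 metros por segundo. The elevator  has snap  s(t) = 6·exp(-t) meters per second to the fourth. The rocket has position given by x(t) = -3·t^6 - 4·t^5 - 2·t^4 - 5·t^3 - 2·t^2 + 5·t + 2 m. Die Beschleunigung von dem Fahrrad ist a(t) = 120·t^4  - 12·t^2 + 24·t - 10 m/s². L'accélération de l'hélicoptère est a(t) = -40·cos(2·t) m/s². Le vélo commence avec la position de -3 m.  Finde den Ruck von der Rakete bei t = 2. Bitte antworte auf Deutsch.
Ausgehend von der Position x(t) = -3·t^6 - 4·t^5 - 2·t^4 - 5·t^3 - 2·t^2 + 5·t + 2, nehmen wir 3 Ableitungen. Die Ableitung von der Position ergibt die Geschwindigkeit: v(t) = -18·t^5 - 20·t^4 - 8·t^3 - 15·t^2 - 4·t + 5. Durch Ableiten von der Geschwindigkeit erhalten wir die Beschleunigung: a(t) = -90·t^4 - 80·t^3 - 24·t^2 - 30·t - 4. Die Ableitung von der Beschleunigung ergibt den Ruck: j(t) = -360·t^3 - 240·t^2 - 48·t - 30. Aus der Gleichung für den Ruck j(t) = -360·t^3 - 240·t^2 - 48·t - 30, setzen wir t = 2 ein und erhalten j = -3966.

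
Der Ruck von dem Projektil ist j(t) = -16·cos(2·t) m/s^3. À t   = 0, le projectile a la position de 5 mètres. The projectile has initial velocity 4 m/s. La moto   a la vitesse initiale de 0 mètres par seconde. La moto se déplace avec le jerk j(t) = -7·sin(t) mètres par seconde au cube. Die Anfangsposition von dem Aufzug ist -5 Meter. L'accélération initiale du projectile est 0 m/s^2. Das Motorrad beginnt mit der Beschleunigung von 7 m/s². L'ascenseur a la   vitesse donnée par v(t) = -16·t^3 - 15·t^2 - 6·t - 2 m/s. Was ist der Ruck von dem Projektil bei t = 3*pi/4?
Wir haben den Ruck j(t) = -16·cos(2·t). Durch Einsetzen von t = 3*pi/4: j(3*pi/4) = 0.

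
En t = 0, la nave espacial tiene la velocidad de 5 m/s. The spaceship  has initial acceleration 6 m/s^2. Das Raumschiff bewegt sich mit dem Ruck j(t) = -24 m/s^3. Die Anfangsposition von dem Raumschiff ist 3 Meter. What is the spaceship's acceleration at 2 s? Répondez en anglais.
We must find the antiderivative of our jerk equation j(t) = -24 1 time. Integrating jerk and using the initial condition a(0) = 6, we get a(t) = 6 - 24·t. We have acceleration a(t) = 6 - 24·t. Substituting t = 2: a(2) = -42.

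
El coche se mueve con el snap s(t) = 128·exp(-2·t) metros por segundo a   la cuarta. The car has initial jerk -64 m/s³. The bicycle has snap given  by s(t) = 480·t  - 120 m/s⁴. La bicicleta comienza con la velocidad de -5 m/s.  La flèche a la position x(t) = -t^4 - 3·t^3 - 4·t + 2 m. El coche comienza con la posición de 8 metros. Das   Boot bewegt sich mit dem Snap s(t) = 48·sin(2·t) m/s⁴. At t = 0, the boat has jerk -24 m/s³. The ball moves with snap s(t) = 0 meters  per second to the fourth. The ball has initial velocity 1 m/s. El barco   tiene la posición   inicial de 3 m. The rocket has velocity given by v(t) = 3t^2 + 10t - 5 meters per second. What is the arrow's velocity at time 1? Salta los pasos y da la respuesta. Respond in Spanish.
La respuesta es -17.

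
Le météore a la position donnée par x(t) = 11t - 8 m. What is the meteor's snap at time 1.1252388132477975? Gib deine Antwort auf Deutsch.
Um dies zu lösen, müssen wir 4 Ableitungen unserer Gleichung für die Position x(t) = 11·t - 8 nehmen. Die Ableitung von der Position ergibt die Geschwindigkeit: v(t) = 11. Die Ableitung von der Geschwindigkeit ergibt die Beschleunigung: a(t) = 0. Mit d/dt von a(t) finden wir j(t) = 0. Die Ableitung von dem Ruck ergibt den Snap: s(t) = 0. Aus der Gleichung für den Snap s(t) = 0, setzen wir t = 1.1252388132477975 ein und erhalten s = 0.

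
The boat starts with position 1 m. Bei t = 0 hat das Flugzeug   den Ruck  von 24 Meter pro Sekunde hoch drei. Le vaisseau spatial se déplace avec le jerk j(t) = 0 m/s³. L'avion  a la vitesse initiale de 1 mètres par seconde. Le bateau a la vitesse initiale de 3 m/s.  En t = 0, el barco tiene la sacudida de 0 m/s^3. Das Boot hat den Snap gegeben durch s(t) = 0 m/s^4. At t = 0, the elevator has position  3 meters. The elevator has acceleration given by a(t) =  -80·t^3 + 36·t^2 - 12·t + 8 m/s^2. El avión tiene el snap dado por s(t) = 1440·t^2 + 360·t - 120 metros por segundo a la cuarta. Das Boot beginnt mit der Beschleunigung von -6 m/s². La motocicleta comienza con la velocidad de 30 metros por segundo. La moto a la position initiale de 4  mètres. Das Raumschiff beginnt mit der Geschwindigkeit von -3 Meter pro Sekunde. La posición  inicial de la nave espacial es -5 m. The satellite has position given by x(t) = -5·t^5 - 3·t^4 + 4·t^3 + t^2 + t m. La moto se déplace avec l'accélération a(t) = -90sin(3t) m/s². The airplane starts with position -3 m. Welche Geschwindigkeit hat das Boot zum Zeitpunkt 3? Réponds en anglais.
To find the answer, we compute 3 antiderivatives of s(t) = 0. Taking ∫s(t)dt and applying j(0) = 0, we find j(t) = 0. Integrating jerk and using the initial condition a(0) = -6, we get a(t) = -6. The integral of acceleration is velocity. Using v(0) = 3, we get v(t) = 3 - 6·t. We have velocity v(t) = 3 - 6·t. Substituting t = 3: v(3) = -15.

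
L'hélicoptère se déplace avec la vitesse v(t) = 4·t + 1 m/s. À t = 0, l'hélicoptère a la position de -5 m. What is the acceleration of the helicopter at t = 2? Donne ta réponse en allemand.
Ausgehend von der Geschwindigkeit v(t) = 4·t + 1, nehmen wir 1 Ableitung. Durch Ableiten von der Geschwindigkeit erhalten wir die Beschleunigung: a(t) = 4. Mit a(t) = 4 und Einsetzen von t = 2, finden wir a = 4.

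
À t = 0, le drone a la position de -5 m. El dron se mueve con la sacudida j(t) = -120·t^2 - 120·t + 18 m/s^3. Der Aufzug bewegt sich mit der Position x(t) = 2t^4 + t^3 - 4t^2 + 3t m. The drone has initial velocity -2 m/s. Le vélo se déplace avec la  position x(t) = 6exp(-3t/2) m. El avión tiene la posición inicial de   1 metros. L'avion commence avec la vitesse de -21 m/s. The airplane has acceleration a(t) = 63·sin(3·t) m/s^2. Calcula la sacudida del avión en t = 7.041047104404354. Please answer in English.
We must differentiate our acceleration equation a(t) = 63·sin(3·t) 1 time. Taking d/dt of a(t), we find j(t) = 189·cos(3·t). Using j(t) = 189·cos(3·t) and substituting t = 7.041047104404354, we find j = -122.159842555503.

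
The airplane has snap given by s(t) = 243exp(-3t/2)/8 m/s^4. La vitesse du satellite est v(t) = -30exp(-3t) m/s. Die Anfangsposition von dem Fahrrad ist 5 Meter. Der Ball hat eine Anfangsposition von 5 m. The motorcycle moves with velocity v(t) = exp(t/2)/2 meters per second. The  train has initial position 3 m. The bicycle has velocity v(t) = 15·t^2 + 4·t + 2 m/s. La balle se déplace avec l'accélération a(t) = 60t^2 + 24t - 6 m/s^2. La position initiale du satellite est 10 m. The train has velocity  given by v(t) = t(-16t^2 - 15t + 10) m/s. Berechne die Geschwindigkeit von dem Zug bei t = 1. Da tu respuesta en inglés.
We have velocity v(t) = t·(-16·t^2 - 15·t + 10). Substituting t = 1: v(1) = -21.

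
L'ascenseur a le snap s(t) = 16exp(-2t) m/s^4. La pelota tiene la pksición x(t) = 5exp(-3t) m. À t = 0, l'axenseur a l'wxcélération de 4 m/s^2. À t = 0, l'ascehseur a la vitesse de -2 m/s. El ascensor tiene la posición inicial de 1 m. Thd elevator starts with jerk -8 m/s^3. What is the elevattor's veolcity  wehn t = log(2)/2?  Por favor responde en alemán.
Um dies zu lösen, müssen wir 3 Stammfunktionen unserer Gleichung für den Snap s(t) = 16·exp(-2·t) finden. Mit ∫s(t)dt und Anwendung von j(0) = -8, finden wir j(t) = -8·exp(-2·t). Mit ∫j(t)dt und Anwendung von a(0) = 4, finden wir a(t) = 4·exp(-2·t). Das Integral von der Beschleunigung ist die Geschwindigkeit. Mit v(0) = -2 erhalten wir v(t) = -2·exp(-2·t). Wir haben die Geschwindigkeit v(t) = -2·exp(-2·t). Durch Einsetzen von t = log(2)/2: v(log(2)/2) = -1.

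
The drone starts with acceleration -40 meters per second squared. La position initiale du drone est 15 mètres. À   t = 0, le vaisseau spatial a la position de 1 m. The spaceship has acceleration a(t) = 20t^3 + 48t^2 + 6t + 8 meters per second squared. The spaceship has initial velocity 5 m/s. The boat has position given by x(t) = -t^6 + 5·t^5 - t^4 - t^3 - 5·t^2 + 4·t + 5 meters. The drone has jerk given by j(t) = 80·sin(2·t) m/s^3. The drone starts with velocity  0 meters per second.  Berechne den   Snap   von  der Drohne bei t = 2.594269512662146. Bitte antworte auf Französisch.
En partant du jerk j(t) = 80·sin(2·t), nous prenons 1 dérivée. La dérivée du jerk donne le snap: s(t) = 160·cos(2·t). De l'équation du snap s(t) = 160·cos(2·t), nous substituons t = 2.594269512662146 pour obtenir s = 73.3377393774701.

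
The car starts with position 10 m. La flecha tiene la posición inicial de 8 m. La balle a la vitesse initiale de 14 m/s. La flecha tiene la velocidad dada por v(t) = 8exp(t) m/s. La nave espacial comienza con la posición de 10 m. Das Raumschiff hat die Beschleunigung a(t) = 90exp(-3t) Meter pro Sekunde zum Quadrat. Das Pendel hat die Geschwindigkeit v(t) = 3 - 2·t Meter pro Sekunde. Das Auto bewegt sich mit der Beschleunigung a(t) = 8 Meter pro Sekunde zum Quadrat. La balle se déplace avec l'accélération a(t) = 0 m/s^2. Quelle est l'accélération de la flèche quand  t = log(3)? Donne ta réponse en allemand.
Ausgehend von der Geschwindigkeit v(t) = 8·exp(t), nehmen wir 1 Ableitung. Die Ableitung von der Geschwindigkeit ergibt die Beschleunigung: a(t) = 8·exp(t). Aus der Gleichung für die Beschleunigung a(t) = 8·exp(t), setzen wir t = log(3) ein und erhalten a = 24.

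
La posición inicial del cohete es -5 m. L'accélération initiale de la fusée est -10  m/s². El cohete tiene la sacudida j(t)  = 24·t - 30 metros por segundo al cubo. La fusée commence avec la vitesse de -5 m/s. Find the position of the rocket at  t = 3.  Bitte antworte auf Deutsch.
Um dies zu lösen, müssen wir 3 Stammfunktionen unserer Gleichung für den Ruck j(t) = 24·t - 30 finden. Durch Integration von dem Ruck und Verwendung der Anfangsbedingung a(0) = -10, erhalten wir a(t) = 12·t^2 - 30·t - 10. Durch Integration von der Beschleunigung und Verwendung der Anfangsbedingung v(0) = -5, erhalten wir v(t) = 4·t^3 - 15·t^2 - 10·t - 5. Mit ∫v(t)dt und Anwendung von x(0) = -5, finden wir x(t) = t^4 - 5·t^3 - 5·t^2 - 5·t - 5. Aus der Gleichung für die Position x(t) = t^4 - 5·t^3 - 5·t^2 - 5·t - 5, setzen wir t = 3 ein und erhalten x = -119.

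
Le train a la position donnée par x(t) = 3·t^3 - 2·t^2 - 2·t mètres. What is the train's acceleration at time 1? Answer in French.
En partant de la position x(t) = 3·t^3 - 2·t^2 - 2·t, nous prenons 2 dérivées. En dérivant la position, nous obtenons la vitesse: v(t) = 9·t^2 - 4·t - 2. La dérivée de la vitesse donne l'accélération: a(t) = 18·t - 4. En utilisant a(t) = 18·t - 4 et en substituant t = 1, nous trouvons a = 14.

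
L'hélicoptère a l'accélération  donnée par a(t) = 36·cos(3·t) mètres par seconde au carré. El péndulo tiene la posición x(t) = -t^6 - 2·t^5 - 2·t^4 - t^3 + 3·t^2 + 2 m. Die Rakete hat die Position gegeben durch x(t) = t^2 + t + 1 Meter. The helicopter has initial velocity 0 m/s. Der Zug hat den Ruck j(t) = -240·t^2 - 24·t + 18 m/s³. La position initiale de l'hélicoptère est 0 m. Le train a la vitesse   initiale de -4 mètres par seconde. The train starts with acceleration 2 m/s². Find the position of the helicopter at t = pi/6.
We must find the integral of our acceleration equation a(t) = 36·cos(3·t) 2 times. Integrating acceleration and using the initial condition v(0) = 0, we get v(t) = 12·sin(3·t). Taking ∫v(t)dt and applying x(0) = 0, we find x(t) = 4 - 4·cos(3·t). From the given position equation x(t) = 4 - 4·cos(3·t), we substitute t = pi/6 to get x = 4.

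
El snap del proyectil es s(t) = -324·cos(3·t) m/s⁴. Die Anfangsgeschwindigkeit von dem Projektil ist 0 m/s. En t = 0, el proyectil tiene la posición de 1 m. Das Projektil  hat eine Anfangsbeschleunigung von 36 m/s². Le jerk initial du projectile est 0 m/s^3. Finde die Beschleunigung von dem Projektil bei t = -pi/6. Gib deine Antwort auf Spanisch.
Partiendo del snap s(t) = -324·cos(3·t), tomamos 2 antiderivadas. La integral del snap es la sacudida. Usando j(0) = 0, obtenemos j(t) = -108·sin(3·t). Tomando ∫j(t)dt y aplicando a(0) = 36, encontramos a(t) = 36·cos(3·t). Tenemos la aceleración a(t) = 36·cos(3·t). Sustituyendo t = -pi/6: a(-pi/6) = 0.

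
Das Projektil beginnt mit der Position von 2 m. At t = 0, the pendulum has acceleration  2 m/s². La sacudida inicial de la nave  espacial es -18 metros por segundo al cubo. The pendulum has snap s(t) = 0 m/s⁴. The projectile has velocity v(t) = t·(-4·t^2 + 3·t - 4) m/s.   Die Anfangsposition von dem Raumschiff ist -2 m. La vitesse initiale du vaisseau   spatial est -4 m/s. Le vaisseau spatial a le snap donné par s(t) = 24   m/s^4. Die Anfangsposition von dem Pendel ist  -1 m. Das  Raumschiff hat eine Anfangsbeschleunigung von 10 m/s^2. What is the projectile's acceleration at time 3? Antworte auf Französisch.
Nous devons dériver notre équation de la vitesse v(t) = t·(-4·t^2 + 3·t - 4) 1 fois. En prenant d/dt de v(t), nous trouvons a(t) = -4·t^2 + t·(3 - 8·t) + 3·t - 4. Nous avons l'accélération a(t) = -4·t^2 + t·(3 - 8·t) + 3·t - 4. En substituant t = 3: a(3) = -94.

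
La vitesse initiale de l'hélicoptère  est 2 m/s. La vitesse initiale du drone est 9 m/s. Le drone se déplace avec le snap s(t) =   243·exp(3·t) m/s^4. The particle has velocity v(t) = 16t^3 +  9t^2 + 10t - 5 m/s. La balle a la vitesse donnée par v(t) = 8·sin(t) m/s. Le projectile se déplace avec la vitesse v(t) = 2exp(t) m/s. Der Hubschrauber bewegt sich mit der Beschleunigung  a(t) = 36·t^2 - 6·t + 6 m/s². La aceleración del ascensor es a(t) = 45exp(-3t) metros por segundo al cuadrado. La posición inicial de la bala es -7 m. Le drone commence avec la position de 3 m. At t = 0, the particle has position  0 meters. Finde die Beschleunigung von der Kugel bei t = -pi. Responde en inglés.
Starting from velocity v(t) = 8·sin(t), we take 1 derivative. Taking d/dt of v(t), we find a(t) = 8·cos(t). Using a(t) = 8·cos(t) and substituting t = -pi, we find a = -8.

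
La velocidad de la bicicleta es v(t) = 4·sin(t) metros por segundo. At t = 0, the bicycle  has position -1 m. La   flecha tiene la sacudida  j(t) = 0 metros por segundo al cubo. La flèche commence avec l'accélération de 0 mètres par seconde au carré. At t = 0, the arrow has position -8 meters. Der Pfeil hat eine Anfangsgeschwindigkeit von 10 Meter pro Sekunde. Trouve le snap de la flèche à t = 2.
Pour résoudre ceci, nous devons prendre 1 dérivée de notre équation du jerk j(t) = 0. En prenant d/dt de j(t), nous trouvons s(t) = 0. En utilisant s(t) = 0 et en substituant t = 2, nous trouvons s = 0.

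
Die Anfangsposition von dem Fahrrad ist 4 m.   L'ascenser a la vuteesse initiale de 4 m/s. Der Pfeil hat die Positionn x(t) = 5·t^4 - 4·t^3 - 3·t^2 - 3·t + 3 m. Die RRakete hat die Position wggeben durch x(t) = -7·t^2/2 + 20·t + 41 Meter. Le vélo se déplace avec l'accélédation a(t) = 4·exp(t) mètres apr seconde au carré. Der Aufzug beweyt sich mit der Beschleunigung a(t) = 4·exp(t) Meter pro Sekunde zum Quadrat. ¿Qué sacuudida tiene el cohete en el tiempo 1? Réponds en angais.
To solve this, we need to take 3 derivatives of our position equation x(t) = -7·t^2/2 + 20·t + 41. The derivative of position gives velocity: v(t) = 20 - 7·t. The derivative of velocity gives acceleration: a(t) = -7. Taking d/dt of a(t), we find j(t) = 0. From the given jerk equation j(t) = 0, we substitute t = 1 to get j = 0.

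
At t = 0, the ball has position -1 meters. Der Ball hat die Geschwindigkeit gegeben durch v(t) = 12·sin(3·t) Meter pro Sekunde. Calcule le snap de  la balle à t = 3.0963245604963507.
Nous devons dériver notre équation de la vitesse v(t) = 12·sin(3·t) 3 fois. En prenant d/dt de v(t), nous trouvons a(t) = 36·cos(3·t). En dérivant l'accélération, nous obtenons le jerk: j(t) = -108·sin(3·t). En dérivant le jerk, nous obtenons le snap: s(t) = -324·cos(3·t). Nous avons le snap s(t) = -324·cos(3·t). En substituant t = 3.0963245604963507: s(3.0963245604963507) = 321.016855059067.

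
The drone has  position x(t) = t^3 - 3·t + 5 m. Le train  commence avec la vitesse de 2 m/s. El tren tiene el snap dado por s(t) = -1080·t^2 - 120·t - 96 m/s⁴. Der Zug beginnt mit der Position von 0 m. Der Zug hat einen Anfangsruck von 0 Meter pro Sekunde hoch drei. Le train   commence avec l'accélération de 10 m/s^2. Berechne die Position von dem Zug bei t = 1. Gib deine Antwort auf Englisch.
Starting from snap s(t) = -1080·t^2 - 120·t - 96, we take 4 antiderivatives. Finding the integral of s(t) and using j(0) = 0: j(t) = 12·t·(-30·t^2 - 5·t - 8). Taking ∫j(t)dt and applying a(0) = 10, we find a(t) = -90·t^4 - 20·t^3 - 48·t^2 + 10. The antiderivative of acceleration is velocity. Using v(0) = 2, we get v(t) = -18·t^5 - 5·t^4 - 16·t^3 + 10·t + 2. The antiderivative of velocity, with x(0) = 0, gives position: x(t) = -3·t^6 - t^5 - 4·t^4 + 5·t^2 + 2·t. From the given position equation x(t) = -3·t^6 - t^5 - 4·t^4 + 5·t^2 + 2·t, we substitute t = 1 to get x = -1.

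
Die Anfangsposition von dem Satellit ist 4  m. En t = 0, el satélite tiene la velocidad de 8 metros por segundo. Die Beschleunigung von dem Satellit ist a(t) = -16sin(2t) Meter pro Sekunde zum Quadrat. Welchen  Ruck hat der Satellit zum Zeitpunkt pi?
Ausgehend von der Beschleunigung a(t) = -16·sin(2·t), nehmen wir 1 Ableitung. Die Ableitung von der Beschleunigung ergibt den Ruck: j(t) = -32·cos(2·t). Mit j(t) = -32·cos(2·t) und Einsetzen von t = pi, finden wir j = -32.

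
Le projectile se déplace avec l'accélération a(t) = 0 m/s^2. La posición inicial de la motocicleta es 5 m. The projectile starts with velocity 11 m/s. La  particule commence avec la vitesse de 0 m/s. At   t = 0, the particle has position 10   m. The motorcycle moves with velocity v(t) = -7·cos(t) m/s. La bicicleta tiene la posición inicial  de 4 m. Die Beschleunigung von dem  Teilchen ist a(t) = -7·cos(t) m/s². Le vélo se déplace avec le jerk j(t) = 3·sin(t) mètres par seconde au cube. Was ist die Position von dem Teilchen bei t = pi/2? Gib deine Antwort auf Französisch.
Pour résoudre ceci, nous devons prendre 2 intégrales de notre équation de l'accélération a(t) = -7·cos(t). En intégrant l'accélération et en utilisant la condition initiale v(0) = 0, nous obtenons v(t) = -7·sin(t). L'intégrale de la vitesse, avec x(0) = 10, donne la position: x(t) = 7·cos(t) + 3. Nous avons la position x(t) = 7·cos(t) + 3. En substituant t = pi/2: x(pi/2) = 3.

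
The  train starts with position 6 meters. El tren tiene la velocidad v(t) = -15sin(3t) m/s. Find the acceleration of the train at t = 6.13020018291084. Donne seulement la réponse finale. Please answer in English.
a(6.13020018291084) = -40.3432095959792.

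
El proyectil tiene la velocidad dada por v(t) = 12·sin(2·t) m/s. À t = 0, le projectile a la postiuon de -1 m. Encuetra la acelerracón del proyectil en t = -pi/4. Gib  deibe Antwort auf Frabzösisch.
En partant de la vitesse v(t) = 12·sin(2·t), nous prenons 1 dérivée. En dérivant la vitesse, nous obtenons l'accélération: a(t) = 24·cos(2·t). Nous avons l'accélération a(t) = 24·cos(2·t). En substituant t = -pi/4: a(-pi/4) = 0.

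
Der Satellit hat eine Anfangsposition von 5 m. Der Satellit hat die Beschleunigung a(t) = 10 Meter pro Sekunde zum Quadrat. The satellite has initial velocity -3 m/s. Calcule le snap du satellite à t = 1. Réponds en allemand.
Um dies zu lösen, müssen wir 2 Ableitungen unserer Gleichung für die Beschleunigung a(t) = 10 nehmen. Mit d/dt von a(t) finden wir j(t) = 0. Durch Ableiten von dem Ruck erhalten wir den Snap: s(t) = 0. Mit s(t) = 0 und Einsetzen von t = 1, finden wir s = 0.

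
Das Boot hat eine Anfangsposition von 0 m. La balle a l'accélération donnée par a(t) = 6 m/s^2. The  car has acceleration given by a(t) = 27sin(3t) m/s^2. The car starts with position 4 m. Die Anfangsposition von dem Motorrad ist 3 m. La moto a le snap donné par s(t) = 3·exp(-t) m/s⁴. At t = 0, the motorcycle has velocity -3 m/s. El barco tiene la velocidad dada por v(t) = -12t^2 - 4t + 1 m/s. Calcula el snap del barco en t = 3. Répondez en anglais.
We must differentiate our velocity equation v(t) = -12·t^2 - 4·t + 1 3 times. The derivative of velocity gives acceleration: a(t) = -24·t - 4. The derivative of acceleration gives jerk: j(t) = -24. Taking d/dt of j(t), we find s(t) = 0. From the given snap equation s(t) = 0, we substitute t = 3 to get s = 0.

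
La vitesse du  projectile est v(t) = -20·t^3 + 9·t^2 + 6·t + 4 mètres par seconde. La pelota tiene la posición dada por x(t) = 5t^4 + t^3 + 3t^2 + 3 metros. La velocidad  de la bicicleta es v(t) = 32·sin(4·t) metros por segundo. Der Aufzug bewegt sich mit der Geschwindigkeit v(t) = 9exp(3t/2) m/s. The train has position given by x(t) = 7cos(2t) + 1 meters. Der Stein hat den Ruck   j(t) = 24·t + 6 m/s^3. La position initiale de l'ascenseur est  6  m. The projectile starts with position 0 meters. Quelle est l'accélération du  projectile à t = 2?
Pour résoudre ceci, nous devons prendre 1 dérivée de notre équation de la vitesse v(t) = -20·t^3 + 9·t^2 + 6·t + 4. La dérivée de la vitesse donne l'accélération: a(t) = -60·t^2 + 18·t + 6. Nous avons l'accélération a(t) = -60·t^2 + 18·t + 6. En substituant t = 2: a(2) = -198.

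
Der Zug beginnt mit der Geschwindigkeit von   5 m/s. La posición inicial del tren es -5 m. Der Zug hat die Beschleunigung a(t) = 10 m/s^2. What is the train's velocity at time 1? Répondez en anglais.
To find the answer, we compute 1 integral of a(t) = 10. Finding the antiderivative of a(t) and using v(0) = 5: v(t) = 10·t + 5. We have velocity v(t) = 10·t + 5. Substituting t = 1: v(1) = 15.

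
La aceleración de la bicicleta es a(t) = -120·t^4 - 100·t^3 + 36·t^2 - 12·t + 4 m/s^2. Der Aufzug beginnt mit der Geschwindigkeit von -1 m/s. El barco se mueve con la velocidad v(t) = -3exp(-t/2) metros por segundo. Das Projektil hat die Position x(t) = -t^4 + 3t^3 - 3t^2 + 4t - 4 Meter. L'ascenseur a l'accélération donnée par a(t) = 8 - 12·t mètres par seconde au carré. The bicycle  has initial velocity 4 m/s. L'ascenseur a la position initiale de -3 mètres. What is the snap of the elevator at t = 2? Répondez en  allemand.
Um dies zu lösen, müssen wir 2 Ableitungen unserer Gleichung für die Beschleunigung a(t) = 8 - 12·t nehmen. Mit d/dt von a(t) finden wir j(t) = -12. Die Ableitung von dem Ruck ergibt den Snap: s(t) = 0. Wir haben den Snap s(t) = 0. Durch Einsetzen von t = 2: s(2) = 0.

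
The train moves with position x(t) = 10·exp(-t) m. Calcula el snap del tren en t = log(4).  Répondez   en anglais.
We must differentiate our position equation x(t) = 10·exp(-t) 4 times. The derivative of position gives velocity: v(t) = -10·exp(-t). Taking d/dt of v(t), we find a(t) = 10·exp(-t). Taking d/dt of a(t), we find j(t) = -10·exp(-t). The derivative of jerk gives snap: s(t) = 10·exp(-t). We have snap s(t) = 10·exp(-t). Substituting t = log(4): s(log(4)) = 5/2.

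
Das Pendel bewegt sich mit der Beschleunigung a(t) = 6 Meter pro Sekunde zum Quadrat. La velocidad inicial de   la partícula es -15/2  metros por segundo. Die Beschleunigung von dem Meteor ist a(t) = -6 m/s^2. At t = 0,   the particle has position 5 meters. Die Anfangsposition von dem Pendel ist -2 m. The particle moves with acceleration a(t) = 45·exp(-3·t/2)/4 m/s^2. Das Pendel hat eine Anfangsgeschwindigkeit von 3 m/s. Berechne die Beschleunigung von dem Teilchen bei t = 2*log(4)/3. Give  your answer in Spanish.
De la ecuación de la aceleración a(t) = 45·exp(-3·t/2)/4, sustituimos t = 2*log(4)/3 para obtener a = 45/16.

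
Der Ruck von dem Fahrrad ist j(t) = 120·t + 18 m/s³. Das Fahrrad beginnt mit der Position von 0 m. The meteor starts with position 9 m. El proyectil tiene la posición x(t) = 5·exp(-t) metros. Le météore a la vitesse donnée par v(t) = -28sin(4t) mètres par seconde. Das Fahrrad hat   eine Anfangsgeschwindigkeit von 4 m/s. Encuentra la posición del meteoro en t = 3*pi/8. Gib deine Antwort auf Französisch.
Nous devons trouver la primitive de notre équation de la vitesse v(t) = -28·sin(4·t) 1 fois. En intégrant la vitesse et en utilisant la condition initiale x(0) = 9, nous obtenons x(t) = 7·cos(4·t) + 2. En utilisant x(t) = 7·cos(4·t) + 2 et en substituant t = 3*pi/8, nous trouvons x = 2.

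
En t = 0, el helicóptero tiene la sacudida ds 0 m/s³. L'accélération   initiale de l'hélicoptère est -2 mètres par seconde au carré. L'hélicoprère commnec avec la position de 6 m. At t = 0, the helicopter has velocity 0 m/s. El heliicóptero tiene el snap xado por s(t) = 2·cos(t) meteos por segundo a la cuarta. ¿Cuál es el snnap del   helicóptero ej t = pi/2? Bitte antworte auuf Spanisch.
Tenemos el snap s(t) = 2·cos(t). Sustituyendo t = pi/2: s(pi/2) = 0.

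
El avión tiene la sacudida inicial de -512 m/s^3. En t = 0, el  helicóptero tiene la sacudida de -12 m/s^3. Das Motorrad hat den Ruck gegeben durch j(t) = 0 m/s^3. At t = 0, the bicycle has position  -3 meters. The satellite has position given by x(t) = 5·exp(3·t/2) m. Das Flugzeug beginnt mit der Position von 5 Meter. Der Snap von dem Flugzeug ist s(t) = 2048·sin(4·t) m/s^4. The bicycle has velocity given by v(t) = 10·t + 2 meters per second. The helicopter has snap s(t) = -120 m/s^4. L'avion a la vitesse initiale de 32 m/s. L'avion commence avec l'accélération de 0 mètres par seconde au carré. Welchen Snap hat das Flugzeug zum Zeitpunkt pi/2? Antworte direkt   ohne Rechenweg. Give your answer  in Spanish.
En t = pi/2, s = 0.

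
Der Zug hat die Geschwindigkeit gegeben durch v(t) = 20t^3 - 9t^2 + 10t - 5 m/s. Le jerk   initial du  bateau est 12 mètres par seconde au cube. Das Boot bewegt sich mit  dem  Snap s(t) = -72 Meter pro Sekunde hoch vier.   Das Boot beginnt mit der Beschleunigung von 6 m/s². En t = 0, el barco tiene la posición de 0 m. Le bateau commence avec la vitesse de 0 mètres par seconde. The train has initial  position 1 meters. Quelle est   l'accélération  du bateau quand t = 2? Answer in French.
Pour résoudre ceci, nous devons prendre 2 intégrales de notre équation du snap s(t) = -72. En prenant ∫s(t)dt et en appliquant j(0) = 12, nous trouvons j(t) = 12 - 72·t. L'intégrale du jerk, avec a(0) = 6, donne l'accélération: a(t) = -36·t^2 + 12·t + 6. Nous avons l'accélération a(t) = -36·t^2 + 12·t + 6. En substituant t = 2: a(2) = -114.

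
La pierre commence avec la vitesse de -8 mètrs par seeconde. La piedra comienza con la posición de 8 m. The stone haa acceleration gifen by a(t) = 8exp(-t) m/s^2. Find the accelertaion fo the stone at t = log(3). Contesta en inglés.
We have acceleration a(t) = 8·exp(-t). Substituting t = log(3): a(log(3)) = 8/3.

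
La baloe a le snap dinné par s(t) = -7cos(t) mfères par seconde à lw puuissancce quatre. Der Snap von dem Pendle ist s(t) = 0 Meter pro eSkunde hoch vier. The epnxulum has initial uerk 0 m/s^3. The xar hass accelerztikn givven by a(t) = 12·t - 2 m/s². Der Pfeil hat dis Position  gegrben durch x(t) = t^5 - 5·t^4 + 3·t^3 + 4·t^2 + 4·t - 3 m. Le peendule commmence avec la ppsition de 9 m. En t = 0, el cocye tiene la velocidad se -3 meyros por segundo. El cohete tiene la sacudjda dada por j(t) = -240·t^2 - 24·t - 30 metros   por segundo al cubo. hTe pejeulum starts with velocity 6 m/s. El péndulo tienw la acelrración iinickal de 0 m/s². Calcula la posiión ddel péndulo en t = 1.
Necesitamos integrar nuestra ecuación del snap s(t) = 0 4 veces. La antiderivada del snap, con j(0) = 0, da la sacudida: j(t) = 0. Tomando ∫j(t)dt y aplicando a(0) = 0, encontramos a(t) = 0. La integral de la aceleración, con v(0) = 6, da la velocidad: v(t) = 6. La antiderivada de la velocidad, con x(0) = 9, da la posición: x(t) = 6·t + 9. Tenemos la posición x(t) = 6·t + 9. Sustituyendo t = 1: x(1) = 15.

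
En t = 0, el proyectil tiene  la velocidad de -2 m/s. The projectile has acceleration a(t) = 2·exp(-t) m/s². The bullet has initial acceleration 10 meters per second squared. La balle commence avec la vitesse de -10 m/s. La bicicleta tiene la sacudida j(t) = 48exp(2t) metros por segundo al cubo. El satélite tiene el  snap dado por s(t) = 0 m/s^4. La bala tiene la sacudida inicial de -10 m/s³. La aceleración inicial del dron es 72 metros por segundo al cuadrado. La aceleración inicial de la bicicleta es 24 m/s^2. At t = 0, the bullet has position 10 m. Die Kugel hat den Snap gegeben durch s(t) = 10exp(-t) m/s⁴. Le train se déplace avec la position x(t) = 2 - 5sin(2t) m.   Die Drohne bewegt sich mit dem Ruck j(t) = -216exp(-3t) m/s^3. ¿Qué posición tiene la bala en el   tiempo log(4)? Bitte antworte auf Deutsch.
Ausgehend von dem Snap s(t) = 10·exp(-t), nehmen wir 4 Integrale. Durch Integration von dem Snap und Verwendung der Anfangsbedingung j(0) = -10, erhalten wir j(t) = -10·exp(-t). Mit ∫j(t)dt und Anwendung von a(0) = 10, finden wir a(t) = 10·exp(-t). Die Stammfunktion von der Beschleunigung ist die Geschwindigkeit. Mit v(0) = -10 erhalten wir v(t) = -10·exp(-t). Das Integral von der Geschwindigkeit, mit x(0) = 10, ergibt die Position: x(t) = 10·exp(-t). Wir haben die Position x(t) = 10·exp(-t). Durch Einsetzen von t = log(4): x(log(4)) = 5/2.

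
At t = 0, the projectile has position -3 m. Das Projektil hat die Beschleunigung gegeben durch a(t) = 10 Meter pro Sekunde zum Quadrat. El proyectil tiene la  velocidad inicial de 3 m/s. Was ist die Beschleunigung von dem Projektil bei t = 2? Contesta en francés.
En utilisant a(t) = 10 et en substituant t = 2, nous trouvons a = 10.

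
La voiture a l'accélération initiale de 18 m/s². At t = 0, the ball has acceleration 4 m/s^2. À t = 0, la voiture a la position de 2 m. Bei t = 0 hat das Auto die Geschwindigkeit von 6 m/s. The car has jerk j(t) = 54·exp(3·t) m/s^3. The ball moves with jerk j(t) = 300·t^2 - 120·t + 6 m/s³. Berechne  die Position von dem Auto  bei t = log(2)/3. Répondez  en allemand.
Um dies zu lösen, müssen wir 3 Integrale unserer Gleichung für den Ruck j(t) = 54·exp(3·t) finden. Die Stammfunktion von dem Ruck, mit a(0) = 18, ergibt die Beschleunigung: a(t) = 18·exp(3·t). Die Stammfunktion von der Beschleunigung ist die Geschwindigkeit. Mit v(0) = 6 erhalten wir v(t) = 6·exp(3·t). Die Stammfunktion von der Geschwindigkeit, mit x(0) = 2, ergibt die Position: x(t) = 2·exp(3·t). Aus der Gleichung für die Position x(t) = 2·exp(3·t), setzen wir t = log(2)/3 ein und erhalten x = 4.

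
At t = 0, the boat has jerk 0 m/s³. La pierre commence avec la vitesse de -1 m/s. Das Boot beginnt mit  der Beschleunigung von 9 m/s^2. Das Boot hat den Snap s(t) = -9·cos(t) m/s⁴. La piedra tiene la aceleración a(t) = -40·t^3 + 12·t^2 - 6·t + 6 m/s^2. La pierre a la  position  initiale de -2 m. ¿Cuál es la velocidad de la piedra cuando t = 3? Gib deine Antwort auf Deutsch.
Um dies zu lösen, müssen wir 1 Integral unserer Gleichung für die Beschleunigung a(t) = -40·t^3 + 12·t^2 - 6·t + 6 finden. Mit ∫a(t)dt und Anwendung von v(0) = -1, finden wir v(t) = -10·t^4 + 4·t^3 - 3·t^2 + 6·t - 1. Aus der Gleichung für die Geschwindigkeit v(t) = -10·t^4 + 4·t^3 - 3·t^2 + 6·t - 1, setzen wir t = 3 ein und erhalten v = -712.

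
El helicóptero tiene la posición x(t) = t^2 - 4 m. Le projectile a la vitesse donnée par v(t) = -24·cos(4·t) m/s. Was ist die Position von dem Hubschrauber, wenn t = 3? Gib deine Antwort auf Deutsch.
Mit x(t) = t^2 - 4 und Einsetzen von t = 3, finden wir x = 5.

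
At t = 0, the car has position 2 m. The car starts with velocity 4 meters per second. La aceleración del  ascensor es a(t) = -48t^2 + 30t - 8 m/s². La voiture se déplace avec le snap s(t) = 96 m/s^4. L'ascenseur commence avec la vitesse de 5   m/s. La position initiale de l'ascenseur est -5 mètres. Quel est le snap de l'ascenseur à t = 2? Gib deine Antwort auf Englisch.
To solve this, we need to take 2 derivatives of our acceleration equation a(t) = -48·t^2 + 30·t - 8. Differentiating acceleration, we get jerk: j(t) = 30 - 96·t. Differentiating jerk, we get snap: s(t) = -96. From the given snap equation s(t) = -96, we substitute t = 2 to get s = -96.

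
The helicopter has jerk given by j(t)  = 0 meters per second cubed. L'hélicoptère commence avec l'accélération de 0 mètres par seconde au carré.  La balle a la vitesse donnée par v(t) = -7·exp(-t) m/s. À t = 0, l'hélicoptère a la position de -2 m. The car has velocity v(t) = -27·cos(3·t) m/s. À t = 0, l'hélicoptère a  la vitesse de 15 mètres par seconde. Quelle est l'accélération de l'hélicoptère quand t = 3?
Nous devons trouver la primitive de notre équation du jerk j(t) = 0 1 fois. En prenant ∫j(t)dt et en appliquant a(0) = 0, nous trouvons a(t) = 0. En utilisant a(t) = 0 et en substituant t = 3, nous trouvons a = 0.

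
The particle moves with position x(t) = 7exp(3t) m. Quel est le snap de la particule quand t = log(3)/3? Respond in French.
Nous devons dériver notre équation de la position x(t) = 7·exp(3·t) 4 fois. En prenant d/dt de x(t), nous trouvons v(t) = 21·exp(3·t). En dérivant la vitesse, nous obtenons l'accélération: a(t) = 63·exp(3·t). En dérivant l'accélération, nous obtenons le jerk: j(t) = 189·exp(3·t). La dérivée du jerk donne le snap: s(t) = 567·exp(3·t). De l'équation du snap s(t) = 567·exp(3·t), nous substituons t = log(3)/3 pour obtenir s = 1701.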